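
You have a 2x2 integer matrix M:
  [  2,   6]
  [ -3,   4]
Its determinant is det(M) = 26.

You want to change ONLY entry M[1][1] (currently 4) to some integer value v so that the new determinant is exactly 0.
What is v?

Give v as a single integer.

Answer: -9

Derivation:
det is linear in entry M[1][1]: det = old_det + (v - 4) * C_11
Cofactor C_11 = 2
Want det = 0: 26 + (v - 4) * 2 = 0
  (v - 4) = -26 / 2 = -13
  v = 4 + (-13) = -9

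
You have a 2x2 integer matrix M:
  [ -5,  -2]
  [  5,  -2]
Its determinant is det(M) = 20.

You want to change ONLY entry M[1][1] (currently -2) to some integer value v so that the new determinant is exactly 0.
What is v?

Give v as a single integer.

det is linear in entry M[1][1]: det = old_det + (v - -2) * C_11
Cofactor C_11 = -5
Want det = 0: 20 + (v - -2) * -5 = 0
  (v - -2) = -20 / -5 = 4
  v = -2 + (4) = 2

Answer: 2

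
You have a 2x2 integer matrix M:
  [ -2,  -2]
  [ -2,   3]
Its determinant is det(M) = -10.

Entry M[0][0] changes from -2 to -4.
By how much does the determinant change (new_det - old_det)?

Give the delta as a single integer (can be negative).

Answer: -6

Derivation:
Cofactor C_00 = 3
Entry delta = -4 - -2 = -2
Det delta = entry_delta * cofactor = -2 * 3 = -6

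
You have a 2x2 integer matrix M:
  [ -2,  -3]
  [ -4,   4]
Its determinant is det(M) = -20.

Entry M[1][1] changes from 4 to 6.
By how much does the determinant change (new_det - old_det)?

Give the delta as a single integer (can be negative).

Cofactor C_11 = -2
Entry delta = 6 - 4 = 2
Det delta = entry_delta * cofactor = 2 * -2 = -4

Answer: -4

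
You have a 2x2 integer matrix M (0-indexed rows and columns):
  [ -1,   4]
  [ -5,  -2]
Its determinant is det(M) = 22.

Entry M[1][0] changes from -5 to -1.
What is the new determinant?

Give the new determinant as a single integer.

Answer: 6

Derivation:
det is linear in row 1: changing M[1][0] by delta changes det by delta * cofactor(1,0).
Cofactor C_10 = (-1)^(1+0) * minor(1,0) = -4
Entry delta = -1 - -5 = 4
Det delta = 4 * -4 = -16
New det = 22 + -16 = 6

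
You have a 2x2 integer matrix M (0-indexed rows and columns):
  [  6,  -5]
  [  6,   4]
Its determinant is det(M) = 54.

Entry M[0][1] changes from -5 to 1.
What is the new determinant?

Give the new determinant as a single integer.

det is linear in row 0: changing M[0][1] by delta changes det by delta * cofactor(0,1).
Cofactor C_01 = (-1)^(0+1) * minor(0,1) = -6
Entry delta = 1 - -5 = 6
Det delta = 6 * -6 = -36
New det = 54 + -36 = 18

Answer: 18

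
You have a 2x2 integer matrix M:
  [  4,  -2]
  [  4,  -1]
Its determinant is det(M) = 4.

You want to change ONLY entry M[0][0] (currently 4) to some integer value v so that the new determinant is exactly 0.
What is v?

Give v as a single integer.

Answer: 8

Derivation:
det is linear in entry M[0][0]: det = old_det + (v - 4) * C_00
Cofactor C_00 = -1
Want det = 0: 4 + (v - 4) * -1 = 0
  (v - 4) = -4 / -1 = 4
  v = 4 + (4) = 8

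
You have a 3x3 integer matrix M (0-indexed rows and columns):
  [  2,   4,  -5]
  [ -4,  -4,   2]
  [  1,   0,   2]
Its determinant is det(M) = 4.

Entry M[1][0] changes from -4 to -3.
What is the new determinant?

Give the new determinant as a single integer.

det is linear in row 1: changing M[1][0] by delta changes det by delta * cofactor(1,0).
Cofactor C_10 = (-1)^(1+0) * minor(1,0) = -8
Entry delta = -3 - -4 = 1
Det delta = 1 * -8 = -8
New det = 4 + -8 = -4

Answer: -4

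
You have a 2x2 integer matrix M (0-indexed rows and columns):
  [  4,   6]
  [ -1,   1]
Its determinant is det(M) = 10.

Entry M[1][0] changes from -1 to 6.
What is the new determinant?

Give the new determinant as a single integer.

det is linear in row 1: changing M[1][0] by delta changes det by delta * cofactor(1,0).
Cofactor C_10 = (-1)^(1+0) * minor(1,0) = -6
Entry delta = 6 - -1 = 7
Det delta = 7 * -6 = -42
New det = 10 + -42 = -32

Answer: -32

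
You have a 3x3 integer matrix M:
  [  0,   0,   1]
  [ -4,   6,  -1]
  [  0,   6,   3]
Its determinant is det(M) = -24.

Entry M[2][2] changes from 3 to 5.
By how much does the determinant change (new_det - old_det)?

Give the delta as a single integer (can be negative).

Answer: 0

Derivation:
Cofactor C_22 = 0
Entry delta = 5 - 3 = 2
Det delta = entry_delta * cofactor = 2 * 0 = 0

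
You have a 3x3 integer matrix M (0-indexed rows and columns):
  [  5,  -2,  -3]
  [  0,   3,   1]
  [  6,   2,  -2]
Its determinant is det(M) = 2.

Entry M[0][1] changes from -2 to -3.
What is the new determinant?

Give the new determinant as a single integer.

det is linear in row 0: changing M[0][1] by delta changes det by delta * cofactor(0,1).
Cofactor C_01 = (-1)^(0+1) * minor(0,1) = 6
Entry delta = -3 - -2 = -1
Det delta = -1 * 6 = -6
New det = 2 + -6 = -4

Answer: -4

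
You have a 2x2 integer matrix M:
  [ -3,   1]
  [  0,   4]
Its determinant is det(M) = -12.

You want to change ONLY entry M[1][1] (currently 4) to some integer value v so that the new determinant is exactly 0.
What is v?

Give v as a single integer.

Answer: 0

Derivation:
det is linear in entry M[1][1]: det = old_det + (v - 4) * C_11
Cofactor C_11 = -3
Want det = 0: -12 + (v - 4) * -3 = 0
  (v - 4) = 12 / -3 = -4
  v = 4 + (-4) = 0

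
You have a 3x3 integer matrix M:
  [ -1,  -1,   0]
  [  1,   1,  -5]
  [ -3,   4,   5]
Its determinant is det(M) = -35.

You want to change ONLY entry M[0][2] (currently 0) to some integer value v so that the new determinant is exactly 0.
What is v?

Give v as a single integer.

det is linear in entry M[0][2]: det = old_det + (v - 0) * C_02
Cofactor C_02 = 7
Want det = 0: -35 + (v - 0) * 7 = 0
  (v - 0) = 35 / 7 = 5
  v = 0 + (5) = 5

Answer: 5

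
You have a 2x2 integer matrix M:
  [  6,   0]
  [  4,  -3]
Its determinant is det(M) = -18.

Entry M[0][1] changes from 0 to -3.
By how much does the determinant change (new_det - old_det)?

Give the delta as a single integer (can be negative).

Answer: 12

Derivation:
Cofactor C_01 = -4
Entry delta = -3 - 0 = -3
Det delta = entry_delta * cofactor = -3 * -4 = 12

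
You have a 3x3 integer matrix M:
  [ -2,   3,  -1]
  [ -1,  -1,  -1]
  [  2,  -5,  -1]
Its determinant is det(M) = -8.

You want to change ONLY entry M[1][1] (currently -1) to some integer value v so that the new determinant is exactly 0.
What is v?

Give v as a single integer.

Answer: 1

Derivation:
det is linear in entry M[1][1]: det = old_det + (v - -1) * C_11
Cofactor C_11 = 4
Want det = 0: -8 + (v - -1) * 4 = 0
  (v - -1) = 8 / 4 = 2
  v = -1 + (2) = 1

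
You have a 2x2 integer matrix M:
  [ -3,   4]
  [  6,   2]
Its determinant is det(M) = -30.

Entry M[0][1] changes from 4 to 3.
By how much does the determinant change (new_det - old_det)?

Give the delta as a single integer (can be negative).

Cofactor C_01 = -6
Entry delta = 3 - 4 = -1
Det delta = entry_delta * cofactor = -1 * -6 = 6

Answer: 6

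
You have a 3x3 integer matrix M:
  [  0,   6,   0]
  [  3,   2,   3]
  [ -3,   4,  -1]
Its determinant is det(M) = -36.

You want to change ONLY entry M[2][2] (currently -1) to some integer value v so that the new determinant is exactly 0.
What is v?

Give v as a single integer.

Answer: -3

Derivation:
det is linear in entry M[2][2]: det = old_det + (v - -1) * C_22
Cofactor C_22 = -18
Want det = 0: -36 + (v - -1) * -18 = 0
  (v - -1) = 36 / -18 = -2
  v = -1 + (-2) = -3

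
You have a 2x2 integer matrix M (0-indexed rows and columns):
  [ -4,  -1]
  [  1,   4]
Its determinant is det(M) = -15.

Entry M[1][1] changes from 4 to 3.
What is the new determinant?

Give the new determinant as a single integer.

det is linear in row 1: changing M[1][1] by delta changes det by delta * cofactor(1,1).
Cofactor C_11 = (-1)^(1+1) * minor(1,1) = -4
Entry delta = 3 - 4 = -1
Det delta = -1 * -4 = 4
New det = -15 + 4 = -11

Answer: -11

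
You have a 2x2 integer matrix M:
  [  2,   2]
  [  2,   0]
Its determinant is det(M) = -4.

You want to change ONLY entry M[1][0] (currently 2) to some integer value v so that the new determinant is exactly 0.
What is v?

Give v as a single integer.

det is linear in entry M[1][0]: det = old_det + (v - 2) * C_10
Cofactor C_10 = -2
Want det = 0: -4 + (v - 2) * -2 = 0
  (v - 2) = 4 / -2 = -2
  v = 2 + (-2) = 0

Answer: 0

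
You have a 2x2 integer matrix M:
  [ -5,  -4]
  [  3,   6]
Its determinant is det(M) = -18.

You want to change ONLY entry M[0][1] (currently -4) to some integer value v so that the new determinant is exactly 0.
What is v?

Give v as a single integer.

det is linear in entry M[0][1]: det = old_det + (v - -4) * C_01
Cofactor C_01 = -3
Want det = 0: -18 + (v - -4) * -3 = 0
  (v - -4) = 18 / -3 = -6
  v = -4 + (-6) = -10

Answer: -10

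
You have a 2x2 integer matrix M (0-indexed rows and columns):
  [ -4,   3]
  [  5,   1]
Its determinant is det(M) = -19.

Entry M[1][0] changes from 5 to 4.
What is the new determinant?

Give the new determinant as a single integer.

det is linear in row 1: changing M[1][0] by delta changes det by delta * cofactor(1,0).
Cofactor C_10 = (-1)^(1+0) * minor(1,0) = -3
Entry delta = 4 - 5 = -1
Det delta = -1 * -3 = 3
New det = -19 + 3 = -16

Answer: -16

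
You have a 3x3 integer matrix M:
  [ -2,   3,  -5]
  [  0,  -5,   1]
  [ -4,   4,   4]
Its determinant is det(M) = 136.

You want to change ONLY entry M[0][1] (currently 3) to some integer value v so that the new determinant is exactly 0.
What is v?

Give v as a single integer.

Answer: 37

Derivation:
det is linear in entry M[0][1]: det = old_det + (v - 3) * C_01
Cofactor C_01 = -4
Want det = 0: 136 + (v - 3) * -4 = 0
  (v - 3) = -136 / -4 = 34
  v = 3 + (34) = 37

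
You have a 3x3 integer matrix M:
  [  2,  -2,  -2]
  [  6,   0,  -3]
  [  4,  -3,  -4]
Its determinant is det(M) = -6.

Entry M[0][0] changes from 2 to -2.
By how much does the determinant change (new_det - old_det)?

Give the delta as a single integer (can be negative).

Cofactor C_00 = -9
Entry delta = -2 - 2 = -4
Det delta = entry_delta * cofactor = -4 * -9 = 36

Answer: 36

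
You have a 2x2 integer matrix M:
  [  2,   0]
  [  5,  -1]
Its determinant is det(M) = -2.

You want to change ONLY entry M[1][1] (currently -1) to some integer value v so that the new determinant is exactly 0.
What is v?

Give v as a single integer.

det is linear in entry M[1][1]: det = old_det + (v - -1) * C_11
Cofactor C_11 = 2
Want det = 0: -2 + (v - -1) * 2 = 0
  (v - -1) = 2 / 2 = 1
  v = -1 + (1) = 0

Answer: 0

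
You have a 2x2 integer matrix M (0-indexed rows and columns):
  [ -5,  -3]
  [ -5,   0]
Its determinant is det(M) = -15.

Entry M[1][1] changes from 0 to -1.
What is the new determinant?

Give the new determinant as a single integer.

Answer: -10

Derivation:
det is linear in row 1: changing M[1][1] by delta changes det by delta * cofactor(1,1).
Cofactor C_11 = (-1)^(1+1) * minor(1,1) = -5
Entry delta = -1 - 0 = -1
Det delta = -1 * -5 = 5
New det = -15 + 5 = -10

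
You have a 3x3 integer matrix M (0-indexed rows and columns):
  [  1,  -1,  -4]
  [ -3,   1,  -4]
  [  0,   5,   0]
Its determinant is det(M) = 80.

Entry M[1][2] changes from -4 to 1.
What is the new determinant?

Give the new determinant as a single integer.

det is linear in row 1: changing M[1][2] by delta changes det by delta * cofactor(1,2).
Cofactor C_12 = (-1)^(1+2) * minor(1,2) = -5
Entry delta = 1 - -4 = 5
Det delta = 5 * -5 = -25
New det = 80 + -25 = 55

Answer: 55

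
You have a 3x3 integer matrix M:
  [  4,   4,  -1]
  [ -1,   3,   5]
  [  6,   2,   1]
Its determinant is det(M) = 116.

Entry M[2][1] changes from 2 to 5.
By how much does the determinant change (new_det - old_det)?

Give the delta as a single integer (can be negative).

Cofactor C_21 = -19
Entry delta = 5 - 2 = 3
Det delta = entry_delta * cofactor = 3 * -19 = -57

Answer: -57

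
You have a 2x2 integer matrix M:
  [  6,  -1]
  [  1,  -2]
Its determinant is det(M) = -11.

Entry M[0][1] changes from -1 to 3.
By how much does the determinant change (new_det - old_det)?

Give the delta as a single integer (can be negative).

Cofactor C_01 = -1
Entry delta = 3 - -1 = 4
Det delta = entry_delta * cofactor = 4 * -1 = -4

Answer: -4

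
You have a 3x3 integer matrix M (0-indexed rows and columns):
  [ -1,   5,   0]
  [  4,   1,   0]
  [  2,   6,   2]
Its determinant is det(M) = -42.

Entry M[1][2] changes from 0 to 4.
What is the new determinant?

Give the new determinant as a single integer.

det is linear in row 1: changing M[1][2] by delta changes det by delta * cofactor(1,2).
Cofactor C_12 = (-1)^(1+2) * minor(1,2) = 16
Entry delta = 4 - 0 = 4
Det delta = 4 * 16 = 64
New det = -42 + 64 = 22

Answer: 22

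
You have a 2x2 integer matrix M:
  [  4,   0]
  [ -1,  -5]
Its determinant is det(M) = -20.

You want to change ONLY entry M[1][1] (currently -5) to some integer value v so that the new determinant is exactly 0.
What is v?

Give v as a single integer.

det is linear in entry M[1][1]: det = old_det + (v - -5) * C_11
Cofactor C_11 = 4
Want det = 0: -20 + (v - -5) * 4 = 0
  (v - -5) = 20 / 4 = 5
  v = -5 + (5) = 0

Answer: 0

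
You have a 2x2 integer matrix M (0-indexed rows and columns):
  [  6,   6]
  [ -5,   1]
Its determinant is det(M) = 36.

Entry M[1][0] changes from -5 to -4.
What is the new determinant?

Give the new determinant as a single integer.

det is linear in row 1: changing M[1][0] by delta changes det by delta * cofactor(1,0).
Cofactor C_10 = (-1)^(1+0) * minor(1,0) = -6
Entry delta = -4 - -5 = 1
Det delta = 1 * -6 = -6
New det = 36 + -6 = 30

Answer: 30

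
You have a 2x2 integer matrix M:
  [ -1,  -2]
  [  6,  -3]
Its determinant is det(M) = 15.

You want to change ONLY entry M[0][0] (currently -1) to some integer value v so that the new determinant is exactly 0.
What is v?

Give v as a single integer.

Answer: 4

Derivation:
det is linear in entry M[0][0]: det = old_det + (v - -1) * C_00
Cofactor C_00 = -3
Want det = 0: 15 + (v - -1) * -3 = 0
  (v - -1) = -15 / -3 = 5
  v = -1 + (5) = 4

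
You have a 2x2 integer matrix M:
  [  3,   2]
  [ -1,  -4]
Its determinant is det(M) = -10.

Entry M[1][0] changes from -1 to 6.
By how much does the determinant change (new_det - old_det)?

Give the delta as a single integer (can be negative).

Answer: -14

Derivation:
Cofactor C_10 = -2
Entry delta = 6 - -1 = 7
Det delta = entry_delta * cofactor = 7 * -2 = -14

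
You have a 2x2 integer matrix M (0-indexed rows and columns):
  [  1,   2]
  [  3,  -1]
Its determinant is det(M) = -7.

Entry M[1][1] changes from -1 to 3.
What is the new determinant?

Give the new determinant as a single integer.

det is linear in row 1: changing M[1][1] by delta changes det by delta * cofactor(1,1).
Cofactor C_11 = (-1)^(1+1) * minor(1,1) = 1
Entry delta = 3 - -1 = 4
Det delta = 4 * 1 = 4
New det = -7 + 4 = -3

Answer: -3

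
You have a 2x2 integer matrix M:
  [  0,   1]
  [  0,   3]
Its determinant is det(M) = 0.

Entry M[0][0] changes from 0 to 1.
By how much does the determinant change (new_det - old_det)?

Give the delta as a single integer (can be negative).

Cofactor C_00 = 3
Entry delta = 1 - 0 = 1
Det delta = entry_delta * cofactor = 1 * 3 = 3

Answer: 3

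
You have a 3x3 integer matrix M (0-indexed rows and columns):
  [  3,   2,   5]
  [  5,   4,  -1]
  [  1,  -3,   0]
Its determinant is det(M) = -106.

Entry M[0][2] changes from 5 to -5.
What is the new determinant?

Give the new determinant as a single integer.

Answer: 84

Derivation:
det is linear in row 0: changing M[0][2] by delta changes det by delta * cofactor(0,2).
Cofactor C_02 = (-1)^(0+2) * minor(0,2) = -19
Entry delta = -5 - 5 = -10
Det delta = -10 * -19 = 190
New det = -106 + 190 = 84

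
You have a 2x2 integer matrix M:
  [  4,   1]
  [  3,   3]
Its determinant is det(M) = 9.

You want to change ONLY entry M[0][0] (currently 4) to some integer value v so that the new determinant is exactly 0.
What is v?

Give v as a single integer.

det is linear in entry M[0][0]: det = old_det + (v - 4) * C_00
Cofactor C_00 = 3
Want det = 0: 9 + (v - 4) * 3 = 0
  (v - 4) = -9 / 3 = -3
  v = 4 + (-3) = 1

Answer: 1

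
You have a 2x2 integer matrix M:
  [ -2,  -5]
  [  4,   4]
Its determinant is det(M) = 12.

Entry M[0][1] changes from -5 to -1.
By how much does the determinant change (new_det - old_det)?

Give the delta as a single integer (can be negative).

Cofactor C_01 = -4
Entry delta = -1 - -5 = 4
Det delta = entry_delta * cofactor = 4 * -4 = -16

Answer: -16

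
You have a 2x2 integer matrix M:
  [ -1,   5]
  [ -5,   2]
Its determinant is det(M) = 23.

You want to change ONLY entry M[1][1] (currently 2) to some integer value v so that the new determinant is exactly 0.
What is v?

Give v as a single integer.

Answer: 25

Derivation:
det is linear in entry M[1][1]: det = old_det + (v - 2) * C_11
Cofactor C_11 = -1
Want det = 0: 23 + (v - 2) * -1 = 0
  (v - 2) = -23 / -1 = 23
  v = 2 + (23) = 25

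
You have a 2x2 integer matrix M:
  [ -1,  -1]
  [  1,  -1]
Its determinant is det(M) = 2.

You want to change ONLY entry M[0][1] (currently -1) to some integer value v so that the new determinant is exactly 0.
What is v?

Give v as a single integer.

Answer: 1

Derivation:
det is linear in entry M[0][1]: det = old_det + (v - -1) * C_01
Cofactor C_01 = -1
Want det = 0: 2 + (v - -1) * -1 = 0
  (v - -1) = -2 / -1 = 2
  v = -1 + (2) = 1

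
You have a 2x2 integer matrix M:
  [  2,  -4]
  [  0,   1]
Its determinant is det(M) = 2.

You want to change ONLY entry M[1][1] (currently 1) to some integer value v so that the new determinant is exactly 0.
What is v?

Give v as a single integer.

det is linear in entry M[1][1]: det = old_det + (v - 1) * C_11
Cofactor C_11 = 2
Want det = 0: 2 + (v - 1) * 2 = 0
  (v - 1) = -2 / 2 = -1
  v = 1 + (-1) = 0

Answer: 0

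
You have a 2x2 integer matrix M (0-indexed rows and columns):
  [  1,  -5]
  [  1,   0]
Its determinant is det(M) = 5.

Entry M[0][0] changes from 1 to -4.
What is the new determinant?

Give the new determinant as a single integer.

det is linear in row 0: changing M[0][0] by delta changes det by delta * cofactor(0,0).
Cofactor C_00 = (-1)^(0+0) * minor(0,0) = 0
Entry delta = -4 - 1 = -5
Det delta = -5 * 0 = 0
New det = 5 + 0 = 5

Answer: 5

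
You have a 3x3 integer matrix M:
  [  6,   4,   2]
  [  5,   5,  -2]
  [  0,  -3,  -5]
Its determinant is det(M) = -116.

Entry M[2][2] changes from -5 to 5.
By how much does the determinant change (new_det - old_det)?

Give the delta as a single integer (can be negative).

Answer: 100

Derivation:
Cofactor C_22 = 10
Entry delta = 5 - -5 = 10
Det delta = entry_delta * cofactor = 10 * 10 = 100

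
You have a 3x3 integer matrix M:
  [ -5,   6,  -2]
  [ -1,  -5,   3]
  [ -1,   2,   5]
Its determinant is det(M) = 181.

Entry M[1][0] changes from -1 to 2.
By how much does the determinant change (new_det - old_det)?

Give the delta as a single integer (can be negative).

Answer: -102

Derivation:
Cofactor C_10 = -34
Entry delta = 2 - -1 = 3
Det delta = entry_delta * cofactor = 3 * -34 = -102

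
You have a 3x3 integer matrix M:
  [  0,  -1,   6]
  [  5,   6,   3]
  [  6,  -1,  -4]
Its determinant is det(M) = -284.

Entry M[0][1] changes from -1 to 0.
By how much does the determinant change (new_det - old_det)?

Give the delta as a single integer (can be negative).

Answer: 38

Derivation:
Cofactor C_01 = 38
Entry delta = 0 - -1 = 1
Det delta = entry_delta * cofactor = 1 * 38 = 38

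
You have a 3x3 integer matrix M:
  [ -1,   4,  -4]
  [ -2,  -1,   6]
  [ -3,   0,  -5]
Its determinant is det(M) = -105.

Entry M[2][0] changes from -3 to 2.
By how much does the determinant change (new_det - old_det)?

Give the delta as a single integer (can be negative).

Cofactor C_20 = 20
Entry delta = 2 - -3 = 5
Det delta = entry_delta * cofactor = 5 * 20 = 100

Answer: 100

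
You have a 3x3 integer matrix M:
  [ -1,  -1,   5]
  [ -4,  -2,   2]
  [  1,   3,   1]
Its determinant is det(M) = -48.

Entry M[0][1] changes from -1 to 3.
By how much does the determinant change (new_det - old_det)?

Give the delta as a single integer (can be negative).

Cofactor C_01 = 6
Entry delta = 3 - -1 = 4
Det delta = entry_delta * cofactor = 4 * 6 = 24

Answer: 24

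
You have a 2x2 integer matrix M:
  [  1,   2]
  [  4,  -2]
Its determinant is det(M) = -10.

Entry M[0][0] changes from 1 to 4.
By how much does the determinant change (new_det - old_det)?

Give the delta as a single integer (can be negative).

Answer: -6

Derivation:
Cofactor C_00 = -2
Entry delta = 4 - 1 = 3
Det delta = entry_delta * cofactor = 3 * -2 = -6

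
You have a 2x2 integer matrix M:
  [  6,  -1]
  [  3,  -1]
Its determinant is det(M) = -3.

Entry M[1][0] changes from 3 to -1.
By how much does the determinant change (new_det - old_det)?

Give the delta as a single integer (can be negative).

Cofactor C_10 = 1
Entry delta = -1 - 3 = -4
Det delta = entry_delta * cofactor = -4 * 1 = -4

Answer: -4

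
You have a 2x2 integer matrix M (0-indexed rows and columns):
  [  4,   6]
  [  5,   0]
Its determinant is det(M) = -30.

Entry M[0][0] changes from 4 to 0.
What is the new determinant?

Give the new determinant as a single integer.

Answer: -30

Derivation:
det is linear in row 0: changing M[0][0] by delta changes det by delta * cofactor(0,0).
Cofactor C_00 = (-1)^(0+0) * minor(0,0) = 0
Entry delta = 0 - 4 = -4
Det delta = -4 * 0 = 0
New det = -30 + 0 = -30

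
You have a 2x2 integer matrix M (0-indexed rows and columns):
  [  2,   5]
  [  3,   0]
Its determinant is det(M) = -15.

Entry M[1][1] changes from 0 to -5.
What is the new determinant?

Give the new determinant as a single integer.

det is linear in row 1: changing M[1][1] by delta changes det by delta * cofactor(1,1).
Cofactor C_11 = (-1)^(1+1) * minor(1,1) = 2
Entry delta = -5 - 0 = -5
Det delta = -5 * 2 = -10
New det = -15 + -10 = -25

Answer: -25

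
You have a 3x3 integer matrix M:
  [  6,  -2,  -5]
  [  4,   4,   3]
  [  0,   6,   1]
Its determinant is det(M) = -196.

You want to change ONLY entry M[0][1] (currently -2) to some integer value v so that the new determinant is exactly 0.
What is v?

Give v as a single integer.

det is linear in entry M[0][1]: det = old_det + (v - -2) * C_01
Cofactor C_01 = -4
Want det = 0: -196 + (v - -2) * -4 = 0
  (v - -2) = 196 / -4 = -49
  v = -2 + (-49) = -51

Answer: -51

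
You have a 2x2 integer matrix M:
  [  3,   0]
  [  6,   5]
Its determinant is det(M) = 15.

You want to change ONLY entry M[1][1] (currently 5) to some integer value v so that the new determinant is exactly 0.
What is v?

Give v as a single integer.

det is linear in entry M[1][1]: det = old_det + (v - 5) * C_11
Cofactor C_11 = 3
Want det = 0: 15 + (v - 5) * 3 = 0
  (v - 5) = -15 / 3 = -5
  v = 5 + (-5) = 0

Answer: 0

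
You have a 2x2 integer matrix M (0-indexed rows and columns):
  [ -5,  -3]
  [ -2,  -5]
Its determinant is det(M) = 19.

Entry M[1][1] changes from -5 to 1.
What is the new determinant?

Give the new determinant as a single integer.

Answer: -11

Derivation:
det is linear in row 1: changing M[1][1] by delta changes det by delta * cofactor(1,1).
Cofactor C_11 = (-1)^(1+1) * minor(1,1) = -5
Entry delta = 1 - -5 = 6
Det delta = 6 * -5 = -30
New det = 19 + -30 = -11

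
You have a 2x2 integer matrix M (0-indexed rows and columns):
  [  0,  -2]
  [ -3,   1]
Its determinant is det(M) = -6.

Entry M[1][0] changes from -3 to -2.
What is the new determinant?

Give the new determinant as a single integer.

det is linear in row 1: changing M[1][0] by delta changes det by delta * cofactor(1,0).
Cofactor C_10 = (-1)^(1+0) * minor(1,0) = 2
Entry delta = -2 - -3 = 1
Det delta = 1 * 2 = 2
New det = -6 + 2 = -4

Answer: -4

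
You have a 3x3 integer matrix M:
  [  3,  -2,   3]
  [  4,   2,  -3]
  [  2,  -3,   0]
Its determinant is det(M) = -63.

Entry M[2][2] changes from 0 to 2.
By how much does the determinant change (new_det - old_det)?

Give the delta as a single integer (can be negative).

Answer: 28

Derivation:
Cofactor C_22 = 14
Entry delta = 2 - 0 = 2
Det delta = entry_delta * cofactor = 2 * 14 = 28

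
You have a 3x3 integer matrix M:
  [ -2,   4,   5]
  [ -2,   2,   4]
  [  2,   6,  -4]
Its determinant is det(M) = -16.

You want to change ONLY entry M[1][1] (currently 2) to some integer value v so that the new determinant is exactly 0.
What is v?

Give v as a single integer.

Answer: -6

Derivation:
det is linear in entry M[1][1]: det = old_det + (v - 2) * C_11
Cofactor C_11 = -2
Want det = 0: -16 + (v - 2) * -2 = 0
  (v - 2) = 16 / -2 = -8
  v = 2 + (-8) = -6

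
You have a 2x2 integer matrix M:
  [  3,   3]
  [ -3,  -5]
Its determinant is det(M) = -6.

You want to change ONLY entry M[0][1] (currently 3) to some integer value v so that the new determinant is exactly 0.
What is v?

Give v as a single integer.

det is linear in entry M[0][1]: det = old_det + (v - 3) * C_01
Cofactor C_01 = 3
Want det = 0: -6 + (v - 3) * 3 = 0
  (v - 3) = 6 / 3 = 2
  v = 3 + (2) = 5

Answer: 5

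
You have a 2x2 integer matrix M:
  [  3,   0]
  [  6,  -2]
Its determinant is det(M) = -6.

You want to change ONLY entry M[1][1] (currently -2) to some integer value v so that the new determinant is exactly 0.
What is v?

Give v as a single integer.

det is linear in entry M[1][1]: det = old_det + (v - -2) * C_11
Cofactor C_11 = 3
Want det = 0: -6 + (v - -2) * 3 = 0
  (v - -2) = 6 / 3 = 2
  v = -2 + (2) = 0

Answer: 0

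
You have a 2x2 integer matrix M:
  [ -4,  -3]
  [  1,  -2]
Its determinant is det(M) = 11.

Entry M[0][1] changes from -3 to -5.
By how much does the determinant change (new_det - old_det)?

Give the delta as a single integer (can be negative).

Cofactor C_01 = -1
Entry delta = -5 - -3 = -2
Det delta = entry_delta * cofactor = -2 * -1 = 2

Answer: 2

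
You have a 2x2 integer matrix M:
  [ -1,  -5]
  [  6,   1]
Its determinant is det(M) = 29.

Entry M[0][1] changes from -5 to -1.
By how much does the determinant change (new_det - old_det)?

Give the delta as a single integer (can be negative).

Answer: -24

Derivation:
Cofactor C_01 = -6
Entry delta = -1 - -5 = 4
Det delta = entry_delta * cofactor = 4 * -6 = -24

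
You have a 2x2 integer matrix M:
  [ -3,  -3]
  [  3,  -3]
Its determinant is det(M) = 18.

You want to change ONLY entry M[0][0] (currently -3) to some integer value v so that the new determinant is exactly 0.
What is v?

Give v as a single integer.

Answer: 3

Derivation:
det is linear in entry M[0][0]: det = old_det + (v - -3) * C_00
Cofactor C_00 = -3
Want det = 0: 18 + (v - -3) * -3 = 0
  (v - -3) = -18 / -3 = 6
  v = -3 + (6) = 3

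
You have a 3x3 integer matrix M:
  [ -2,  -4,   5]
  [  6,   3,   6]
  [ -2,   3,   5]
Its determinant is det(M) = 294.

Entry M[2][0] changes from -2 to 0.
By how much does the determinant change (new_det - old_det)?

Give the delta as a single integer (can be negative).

Answer: -78

Derivation:
Cofactor C_20 = -39
Entry delta = 0 - -2 = 2
Det delta = entry_delta * cofactor = 2 * -39 = -78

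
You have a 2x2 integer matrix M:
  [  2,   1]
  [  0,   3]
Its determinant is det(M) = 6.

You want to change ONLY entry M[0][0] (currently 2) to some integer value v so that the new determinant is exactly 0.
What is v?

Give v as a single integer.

det is linear in entry M[0][0]: det = old_det + (v - 2) * C_00
Cofactor C_00 = 3
Want det = 0: 6 + (v - 2) * 3 = 0
  (v - 2) = -6 / 3 = -2
  v = 2 + (-2) = 0

Answer: 0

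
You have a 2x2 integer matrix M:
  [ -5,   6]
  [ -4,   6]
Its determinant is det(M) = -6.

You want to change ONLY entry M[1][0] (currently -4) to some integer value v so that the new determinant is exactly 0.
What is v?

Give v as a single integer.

Answer: -5

Derivation:
det is linear in entry M[1][0]: det = old_det + (v - -4) * C_10
Cofactor C_10 = -6
Want det = 0: -6 + (v - -4) * -6 = 0
  (v - -4) = 6 / -6 = -1
  v = -4 + (-1) = -5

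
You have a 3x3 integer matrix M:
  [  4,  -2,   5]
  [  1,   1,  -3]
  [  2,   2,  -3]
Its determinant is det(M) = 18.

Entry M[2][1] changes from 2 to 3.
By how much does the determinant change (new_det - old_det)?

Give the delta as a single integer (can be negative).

Cofactor C_21 = 17
Entry delta = 3 - 2 = 1
Det delta = entry_delta * cofactor = 1 * 17 = 17

Answer: 17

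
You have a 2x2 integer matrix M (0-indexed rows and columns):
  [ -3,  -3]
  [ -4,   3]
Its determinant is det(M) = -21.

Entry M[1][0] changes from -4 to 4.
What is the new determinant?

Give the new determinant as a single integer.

det is linear in row 1: changing M[1][0] by delta changes det by delta * cofactor(1,0).
Cofactor C_10 = (-1)^(1+0) * minor(1,0) = 3
Entry delta = 4 - -4 = 8
Det delta = 8 * 3 = 24
New det = -21 + 24 = 3

Answer: 3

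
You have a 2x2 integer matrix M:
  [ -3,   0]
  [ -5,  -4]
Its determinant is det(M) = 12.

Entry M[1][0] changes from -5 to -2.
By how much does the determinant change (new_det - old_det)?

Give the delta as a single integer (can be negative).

Answer: 0

Derivation:
Cofactor C_10 = 0
Entry delta = -2 - -5 = 3
Det delta = entry_delta * cofactor = 3 * 0 = 0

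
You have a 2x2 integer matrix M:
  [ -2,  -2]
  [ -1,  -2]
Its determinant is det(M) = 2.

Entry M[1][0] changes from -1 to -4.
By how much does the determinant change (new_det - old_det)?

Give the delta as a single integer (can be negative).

Answer: -6

Derivation:
Cofactor C_10 = 2
Entry delta = -4 - -1 = -3
Det delta = entry_delta * cofactor = -3 * 2 = -6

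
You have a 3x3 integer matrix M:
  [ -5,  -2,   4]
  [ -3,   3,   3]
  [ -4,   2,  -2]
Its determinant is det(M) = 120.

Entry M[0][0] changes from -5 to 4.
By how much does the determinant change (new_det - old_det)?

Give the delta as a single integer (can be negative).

Answer: -108

Derivation:
Cofactor C_00 = -12
Entry delta = 4 - -5 = 9
Det delta = entry_delta * cofactor = 9 * -12 = -108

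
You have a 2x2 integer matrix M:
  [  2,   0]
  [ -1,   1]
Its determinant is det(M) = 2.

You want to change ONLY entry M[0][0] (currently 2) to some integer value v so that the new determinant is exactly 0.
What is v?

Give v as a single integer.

Answer: 0

Derivation:
det is linear in entry M[0][0]: det = old_det + (v - 2) * C_00
Cofactor C_00 = 1
Want det = 0: 2 + (v - 2) * 1 = 0
  (v - 2) = -2 / 1 = -2
  v = 2 + (-2) = 0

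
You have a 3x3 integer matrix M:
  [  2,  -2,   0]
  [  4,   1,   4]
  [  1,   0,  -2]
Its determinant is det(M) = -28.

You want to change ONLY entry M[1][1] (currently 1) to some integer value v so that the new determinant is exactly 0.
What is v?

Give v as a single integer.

Answer: -6

Derivation:
det is linear in entry M[1][1]: det = old_det + (v - 1) * C_11
Cofactor C_11 = -4
Want det = 0: -28 + (v - 1) * -4 = 0
  (v - 1) = 28 / -4 = -7
  v = 1 + (-7) = -6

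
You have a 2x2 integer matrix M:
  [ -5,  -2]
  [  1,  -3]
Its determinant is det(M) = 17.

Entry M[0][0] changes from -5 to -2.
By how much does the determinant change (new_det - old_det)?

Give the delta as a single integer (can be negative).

Cofactor C_00 = -3
Entry delta = -2 - -5 = 3
Det delta = entry_delta * cofactor = 3 * -3 = -9

Answer: -9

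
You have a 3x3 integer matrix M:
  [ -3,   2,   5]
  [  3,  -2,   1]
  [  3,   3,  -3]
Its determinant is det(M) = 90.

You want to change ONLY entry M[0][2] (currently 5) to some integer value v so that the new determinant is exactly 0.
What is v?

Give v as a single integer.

det is linear in entry M[0][2]: det = old_det + (v - 5) * C_02
Cofactor C_02 = 15
Want det = 0: 90 + (v - 5) * 15 = 0
  (v - 5) = -90 / 15 = -6
  v = 5 + (-6) = -1

Answer: -1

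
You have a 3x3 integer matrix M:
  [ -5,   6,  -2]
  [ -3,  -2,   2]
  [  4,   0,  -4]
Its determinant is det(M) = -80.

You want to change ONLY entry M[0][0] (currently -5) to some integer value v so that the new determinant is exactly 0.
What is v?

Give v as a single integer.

det is linear in entry M[0][0]: det = old_det + (v - -5) * C_00
Cofactor C_00 = 8
Want det = 0: -80 + (v - -5) * 8 = 0
  (v - -5) = 80 / 8 = 10
  v = -5 + (10) = 5

Answer: 5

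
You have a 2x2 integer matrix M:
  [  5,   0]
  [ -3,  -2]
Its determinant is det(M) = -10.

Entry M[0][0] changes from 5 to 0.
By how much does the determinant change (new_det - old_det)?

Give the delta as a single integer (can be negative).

Cofactor C_00 = -2
Entry delta = 0 - 5 = -5
Det delta = entry_delta * cofactor = -5 * -2 = 10

Answer: 10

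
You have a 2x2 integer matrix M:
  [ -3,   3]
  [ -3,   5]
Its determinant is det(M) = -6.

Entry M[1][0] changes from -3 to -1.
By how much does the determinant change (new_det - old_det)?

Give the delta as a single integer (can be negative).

Cofactor C_10 = -3
Entry delta = -1 - -3 = 2
Det delta = entry_delta * cofactor = 2 * -3 = -6

Answer: -6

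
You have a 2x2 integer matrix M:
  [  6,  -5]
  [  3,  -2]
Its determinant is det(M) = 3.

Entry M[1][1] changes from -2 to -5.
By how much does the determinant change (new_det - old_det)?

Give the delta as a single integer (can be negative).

Answer: -18

Derivation:
Cofactor C_11 = 6
Entry delta = -5 - -2 = -3
Det delta = entry_delta * cofactor = -3 * 6 = -18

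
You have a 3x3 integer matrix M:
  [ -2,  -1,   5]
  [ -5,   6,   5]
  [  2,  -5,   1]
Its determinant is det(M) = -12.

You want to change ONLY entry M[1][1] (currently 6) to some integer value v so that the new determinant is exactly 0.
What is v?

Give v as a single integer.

det is linear in entry M[1][1]: det = old_det + (v - 6) * C_11
Cofactor C_11 = -12
Want det = 0: -12 + (v - 6) * -12 = 0
  (v - 6) = 12 / -12 = -1
  v = 6 + (-1) = 5

Answer: 5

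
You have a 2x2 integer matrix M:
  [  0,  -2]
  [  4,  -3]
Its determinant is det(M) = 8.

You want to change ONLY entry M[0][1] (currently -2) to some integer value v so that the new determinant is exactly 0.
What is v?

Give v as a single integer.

Answer: 0

Derivation:
det is linear in entry M[0][1]: det = old_det + (v - -2) * C_01
Cofactor C_01 = -4
Want det = 0: 8 + (v - -2) * -4 = 0
  (v - -2) = -8 / -4 = 2
  v = -2 + (2) = 0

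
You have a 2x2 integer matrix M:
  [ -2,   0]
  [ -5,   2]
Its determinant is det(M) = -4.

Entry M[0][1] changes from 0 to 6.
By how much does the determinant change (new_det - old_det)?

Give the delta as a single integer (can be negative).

Answer: 30

Derivation:
Cofactor C_01 = 5
Entry delta = 6 - 0 = 6
Det delta = entry_delta * cofactor = 6 * 5 = 30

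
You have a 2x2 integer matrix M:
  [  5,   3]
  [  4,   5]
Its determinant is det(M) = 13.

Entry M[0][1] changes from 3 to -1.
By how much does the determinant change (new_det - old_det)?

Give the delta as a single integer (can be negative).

Answer: 16

Derivation:
Cofactor C_01 = -4
Entry delta = -1 - 3 = -4
Det delta = entry_delta * cofactor = -4 * -4 = 16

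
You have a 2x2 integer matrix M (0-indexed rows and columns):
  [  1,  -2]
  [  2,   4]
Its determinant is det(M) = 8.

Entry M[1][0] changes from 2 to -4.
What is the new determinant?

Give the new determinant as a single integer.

Answer: -4

Derivation:
det is linear in row 1: changing M[1][0] by delta changes det by delta * cofactor(1,0).
Cofactor C_10 = (-1)^(1+0) * minor(1,0) = 2
Entry delta = -4 - 2 = -6
Det delta = -6 * 2 = -12
New det = 8 + -12 = -4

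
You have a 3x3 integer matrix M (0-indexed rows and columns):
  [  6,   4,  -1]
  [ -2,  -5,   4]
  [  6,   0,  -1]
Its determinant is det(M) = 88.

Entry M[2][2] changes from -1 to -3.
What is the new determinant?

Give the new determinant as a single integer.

Answer: 132

Derivation:
det is linear in row 2: changing M[2][2] by delta changes det by delta * cofactor(2,2).
Cofactor C_22 = (-1)^(2+2) * minor(2,2) = -22
Entry delta = -3 - -1 = -2
Det delta = -2 * -22 = 44
New det = 88 + 44 = 132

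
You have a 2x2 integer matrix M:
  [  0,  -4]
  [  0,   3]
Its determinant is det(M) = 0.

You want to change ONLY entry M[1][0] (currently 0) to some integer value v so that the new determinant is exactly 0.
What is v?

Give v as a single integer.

Answer: 0

Derivation:
det is linear in entry M[1][0]: det = old_det + (v - 0) * C_10
Cofactor C_10 = 4
Want det = 0: 0 + (v - 0) * 4 = 0
  (v - 0) = 0 / 4 = 0
  v = 0 + (0) = 0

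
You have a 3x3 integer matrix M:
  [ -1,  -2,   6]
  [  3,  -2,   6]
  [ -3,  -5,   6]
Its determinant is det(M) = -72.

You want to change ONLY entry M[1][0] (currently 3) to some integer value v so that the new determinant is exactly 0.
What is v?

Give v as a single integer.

Answer: -1

Derivation:
det is linear in entry M[1][0]: det = old_det + (v - 3) * C_10
Cofactor C_10 = -18
Want det = 0: -72 + (v - 3) * -18 = 0
  (v - 3) = 72 / -18 = -4
  v = 3 + (-4) = -1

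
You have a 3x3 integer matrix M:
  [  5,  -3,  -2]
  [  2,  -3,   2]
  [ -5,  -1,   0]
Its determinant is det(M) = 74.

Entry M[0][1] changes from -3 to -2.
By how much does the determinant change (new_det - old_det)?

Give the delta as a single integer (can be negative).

Cofactor C_01 = -10
Entry delta = -2 - -3 = 1
Det delta = entry_delta * cofactor = 1 * -10 = -10

Answer: -10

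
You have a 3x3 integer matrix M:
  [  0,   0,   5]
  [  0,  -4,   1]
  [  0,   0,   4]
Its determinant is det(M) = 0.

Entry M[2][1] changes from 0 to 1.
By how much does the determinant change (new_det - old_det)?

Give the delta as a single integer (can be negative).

Answer: 0

Derivation:
Cofactor C_21 = 0
Entry delta = 1 - 0 = 1
Det delta = entry_delta * cofactor = 1 * 0 = 0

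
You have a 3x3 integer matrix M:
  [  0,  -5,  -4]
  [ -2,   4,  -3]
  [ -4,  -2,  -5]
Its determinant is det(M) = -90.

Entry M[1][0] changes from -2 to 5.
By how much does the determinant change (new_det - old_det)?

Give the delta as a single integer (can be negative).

Cofactor C_10 = -17
Entry delta = 5 - -2 = 7
Det delta = entry_delta * cofactor = 7 * -17 = -119

Answer: -119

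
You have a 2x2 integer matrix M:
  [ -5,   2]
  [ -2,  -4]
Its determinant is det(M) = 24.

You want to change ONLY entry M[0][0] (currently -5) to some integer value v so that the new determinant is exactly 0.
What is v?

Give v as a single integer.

det is linear in entry M[0][0]: det = old_det + (v - -5) * C_00
Cofactor C_00 = -4
Want det = 0: 24 + (v - -5) * -4 = 0
  (v - -5) = -24 / -4 = 6
  v = -5 + (6) = 1

Answer: 1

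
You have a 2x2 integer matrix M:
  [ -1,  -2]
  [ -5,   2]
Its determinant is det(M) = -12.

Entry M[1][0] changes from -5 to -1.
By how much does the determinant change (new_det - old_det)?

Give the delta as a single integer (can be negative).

Cofactor C_10 = 2
Entry delta = -1 - -5 = 4
Det delta = entry_delta * cofactor = 4 * 2 = 8

Answer: 8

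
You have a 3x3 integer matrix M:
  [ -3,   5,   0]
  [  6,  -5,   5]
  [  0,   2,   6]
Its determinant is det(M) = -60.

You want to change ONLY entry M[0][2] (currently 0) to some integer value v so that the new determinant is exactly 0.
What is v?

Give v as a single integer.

Answer: 5

Derivation:
det is linear in entry M[0][2]: det = old_det + (v - 0) * C_02
Cofactor C_02 = 12
Want det = 0: -60 + (v - 0) * 12 = 0
  (v - 0) = 60 / 12 = 5
  v = 0 + (5) = 5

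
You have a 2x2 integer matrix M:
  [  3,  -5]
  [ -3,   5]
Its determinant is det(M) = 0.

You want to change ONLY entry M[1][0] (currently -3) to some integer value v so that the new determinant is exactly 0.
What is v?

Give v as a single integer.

Answer: -3

Derivation:
det is linear in entry M[1][0]: det = old_det + (v - -3) * C_10
Cofactor C_10 = 5
Want det = 0: 0 + (v - -3) * 5 = 0
  (v - -3) = 0 / 5 = 0
  v = -3 + (0) = -3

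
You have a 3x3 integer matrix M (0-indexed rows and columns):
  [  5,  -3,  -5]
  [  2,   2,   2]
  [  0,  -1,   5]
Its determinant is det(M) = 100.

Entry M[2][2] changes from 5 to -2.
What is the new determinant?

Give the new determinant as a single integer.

Answer: -12

Derivation:
det is linear in row 2: changing M[2][2] by delta changes det by delta * cofactor(2,2).
Cofactor C_22 = (-1)^(2+2) * minor(2,2) = 16
Entry delta = -2 - 5 = -7
Det delta = -7 * 16 = -112
New det = 100 + -112 = -12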